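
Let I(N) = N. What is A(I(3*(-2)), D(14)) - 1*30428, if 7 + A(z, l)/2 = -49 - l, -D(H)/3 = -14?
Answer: -30624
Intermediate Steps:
D(H) = 42 (D(H) = -3*(-14) = 42)
A(z, l) = -112 - 2*l (A(z, l) = -14 + 2*(-49 - l) = -14 + (-98 - 2*l) = -112 - 2*l)
A(I(3*(-2)), D(14)) - 1*30428 = (-112 - 2*42) - 1*30428 = (-112 - 84) - 30428 = -196 - 30428 = -30624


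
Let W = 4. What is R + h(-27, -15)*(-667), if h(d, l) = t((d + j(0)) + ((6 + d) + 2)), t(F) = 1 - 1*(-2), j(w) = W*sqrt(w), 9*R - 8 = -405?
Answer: -18406/9 ≈ -2045.1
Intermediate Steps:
R = -397/9 (R = 8/9 + (1/9)*(-405) = 8/9 - 45 = -397/9 ≈ -44.111)
j(w) = 4*sqrt(w)
t(F) = 3 (t(F) = 1 + 2 = 3)
h(d, l) = 3
R + h(-27, -15)*(-667) = -397/9 + 3*(-667) = -397/9 - 2001 = -18406/9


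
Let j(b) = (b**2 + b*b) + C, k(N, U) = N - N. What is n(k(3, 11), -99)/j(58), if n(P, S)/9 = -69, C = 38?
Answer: -621/6766 ≈ -0.091782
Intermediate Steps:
k(N, U) = 0
j(b) = 38 + 2*b**2 (j(b) = (b**2 + b*b) + 38 = (b**2 + b**2) + 38 = 2*b**2 + 38 = 38 + 2*b**2)
n(P, S) = -621 (n(P, S) = 9*(-69) = -621)
n(k(3, 11), -99)/j(58) = -621/(38 + 2*58**2) = -621/(38 + 2*3364) = -621/(38 + 6728) = -621/6766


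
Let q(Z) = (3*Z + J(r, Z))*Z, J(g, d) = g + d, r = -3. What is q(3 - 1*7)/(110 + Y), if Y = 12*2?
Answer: 38/67 ≈ 0.56716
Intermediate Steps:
Y = 24
J(g, d) = d + g
q(Z) = Z*(-3 + 4*Z) (q(Z) = (3*Z + (Z - 3))*Z = (3*Z + (-3 + Z))*Z = (-3 + 4*Z)*Z = Z*(-3 + 4*Z))
q(3 - 1*7)/(110 + Y) = ((3 - 1*7)*(-3 + 4*(3 - 1*7)))/(110 + 24) = ((3 - 7)*(-3 + 4*(3 - 7)))/134 = (-4*(-3 + 4*(-4)))/134 = (-4*(-3 - 16))/134 = (-4*(-19))/134 = (1/134)*76 = 38/67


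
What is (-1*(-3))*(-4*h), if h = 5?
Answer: -60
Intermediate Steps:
(-1*(-3))*(-4*h) = (-1*(-3))*(-4*5) = 3*(-20) = -60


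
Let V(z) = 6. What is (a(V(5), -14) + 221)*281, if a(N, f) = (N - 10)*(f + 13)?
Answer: 63225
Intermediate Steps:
a(N, f) = (-10 + N)*(13 + f)
(a(V(5), -14) + 221)*281 = ((-130 - 10*(-14) + 13*6 + 6*(-14)) + 221)*281 = ((-130 + 140 + 78 - 84) + 221)*281 = (4 + 221)*281 = 225*281 = 63225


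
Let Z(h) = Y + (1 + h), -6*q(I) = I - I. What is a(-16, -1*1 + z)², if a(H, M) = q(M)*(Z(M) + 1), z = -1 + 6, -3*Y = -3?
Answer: 0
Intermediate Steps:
Y = 1 (Y = -⅓*(-3) = 1)
z = 5
q(I) = 0 (q(I) = -(I - I)/6 = -⅙*0 = 0)
Z(h) = 2 + h (Z(h) = 1 + (1 + h) = 2 + h)
a(H, M) = 0 (a(H, M) = 0*((2 + M) + 1) = 0*(3 + M) = 0)
a(-16, -1*1 + z)² = 0² = 0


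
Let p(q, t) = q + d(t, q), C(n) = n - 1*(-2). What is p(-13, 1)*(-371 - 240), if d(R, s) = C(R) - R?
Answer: 6721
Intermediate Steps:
C(n) = 2 + n (C(n) = n + 2 = 2 + n)
d(R, s) = 2 (d(R, s) = (2 + R) - R = 2)
p(q, t) = 2 + q (p(q, t) = q + 2 = 2 + q)
p(-13, 1)*(-371 - 240) = (2 - 13)*(-371 - 240) = -11*(-611) = 6721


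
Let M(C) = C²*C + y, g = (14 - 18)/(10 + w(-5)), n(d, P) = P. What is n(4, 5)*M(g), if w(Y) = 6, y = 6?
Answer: 1915/64 ≈ 29.922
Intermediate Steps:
g = -¼ (g = (14 - 18)/(10 + 6) = -4/16 = -4*1/16 = -¼ ≈ -0.25000)
M(C) = 6 + C³ (M(C) = C²*C + 6 = C³ + 6 = 6 + C³)
n(4, 5)*M(g) = 5*(6 + (-¼)³) = 5*(6 - 1/64) = 5*(383/64) = 1915/64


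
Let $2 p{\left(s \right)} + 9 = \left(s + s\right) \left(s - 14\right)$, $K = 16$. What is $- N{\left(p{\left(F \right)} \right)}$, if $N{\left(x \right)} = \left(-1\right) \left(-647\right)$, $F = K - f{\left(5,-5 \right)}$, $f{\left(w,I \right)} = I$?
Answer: $-647$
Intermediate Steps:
$F = 21$ ($F = 16 - -5 = 16 + 5 = 21$)
$p{\left(s \right)} = - \frac{9}{2} + s \left(-14 + s\right)$ ($p{\left(s \right)} = - \frac{9}{2} + \frac{\left(s + s\right) \left(s - 14\right)}{2} = - \frac{9}{2} + \frac{2 s \left(-14 + s\right)}{2} = - \frac{9}{2} + s \left(-14 + s\right)$)
$N{\left(x \right)} = 647$
$- N{\left(p{\left(F \right)} \right)} = \left(-1\right) 647 = -647$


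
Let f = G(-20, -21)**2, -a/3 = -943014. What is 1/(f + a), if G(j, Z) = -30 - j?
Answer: 1/2829142 ≈ 3.5346e-7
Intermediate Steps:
a = 2829042 (a = -3*(-943014) = 2829042)
f = 100 (f = (-30 - 1*(-20))**2 = (-30 + 20)**2 = (-10)**2 = 100)
1/(f + a) = 1/(100 + 2829042) = 1/2829142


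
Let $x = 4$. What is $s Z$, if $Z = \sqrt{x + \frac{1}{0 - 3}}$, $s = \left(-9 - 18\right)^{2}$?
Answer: $243 \sqrt{33} \approx 1395.9$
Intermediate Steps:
$s = 729$ ($s = \left(-27\right)^{2} = 729$)
$Z = \frac{\sqrt{33}}{3}$ ($Z = \sqrt{4 + \frac{1}{0 - 3}} = \sqrt{4 + \frac{1}{-3}} = \sqrt{4 - \frac{1}{3}} = \sqrt{\frac{11}{3}} = \frac{\sqrt{33}}{3} \approx 1.9149$)
$s Z = 729 \frac{\sqrt{33}}{3} = 243 \sqrt{33}$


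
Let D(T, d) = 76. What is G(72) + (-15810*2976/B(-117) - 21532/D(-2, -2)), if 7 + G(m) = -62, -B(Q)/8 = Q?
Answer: -12503142/247 ≈ -50620.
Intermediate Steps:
B(Q) = -8*Q
G(m) = -69 (G(m) = -7 - 62 = -69)
G(72) + (-15810*2976/B(-117) - 21532/D(-2, -2)) = -69 + (-15810/(-8*(-117)/2976) - 21532/76) = -69 + (-15810/(936*(1/2976)) - 21532*1/76) = -69 + (-15810/39/124 - 5383/19) = -69 + (-15810*124/39 - 5383/19) = -69 + (-653480/13 - 5383/19) = -69 - 12486099/247 = -12503142/247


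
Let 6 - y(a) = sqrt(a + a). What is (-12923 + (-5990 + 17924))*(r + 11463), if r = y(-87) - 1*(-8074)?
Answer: -19328027 + 989*I*sqrt(174) ≈ -1.9328e+7 + 13046.0*I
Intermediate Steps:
y(a) = 6 - sqrt(2)*sqrt(a) (y(a) = 6 - sqrt(a + a) = 6 - sqrt(2*a) = 6 - sqrt(2)*sqrt(a))
r = 8080 - I*sqrt(174) (r = (6 - sqrt(2)*sqrt(-87)) - 1*(-8074) = (6 - sqrt(2)*I*sqrt(87)) + 8074 = (6 - I*sqrt(174)) + 8074 = 8080 - I*sqrt(174) ≈ 8080.0 - 13.191*I)
(-12923 + (-5990 + 17924))*(r + 11463) = (-12923 + (-5990 + 17924))*((8080 - I*sqrt(174)) + 11463) = (-12923 + 11934)*(19543 - I*sqrt(174)) = -989*(19543 - I*sqrt(174)) = -19328027 + 989*I*sqrt(174)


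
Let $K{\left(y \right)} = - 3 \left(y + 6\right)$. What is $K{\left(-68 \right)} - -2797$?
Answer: $2983$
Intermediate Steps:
$K{\left(y \right)} = -18 - 3 y$ ($K{\left(y \right)} = - 3 \left(6 + y\right) = -18 - 3 y$)
$K{\left(-68 \right)} - -2797 = \left(-18 - -204\right) - -2797 = \left(-18 + 204\right) + 2797 = 186 + 2797 = 2983$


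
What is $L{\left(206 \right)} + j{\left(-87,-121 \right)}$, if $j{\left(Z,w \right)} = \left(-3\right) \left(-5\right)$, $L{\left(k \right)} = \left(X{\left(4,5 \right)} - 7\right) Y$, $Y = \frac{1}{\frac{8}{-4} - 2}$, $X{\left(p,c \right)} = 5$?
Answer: $\frac{31}{2} \approx 15.5$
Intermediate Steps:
$Y = - \frac{1}{4}$ ($Y = \frac{1}{8 \left(- \frac{1}{4}\right) - 2} = \frac{1}{-2 - 2} = \frac{1}{-4} = - \frac{1}{4} \approx -0.25$)
$L{\left(k \right)} = \frac{1}{2}$ ($L{\left(k \right)} = \left(5 - 7\right) \left(- \frac{1}{4}\right) = \left(-2\right) \left(- \frac{1}{4}\right) = \frac{1}{2}$)
$j{\left(Z,w \right)} = 15$
$L{\left(206 \right)} + j{\left(-87,-121 \right)} = \frac{1}{2} + 15 = \frac{31}{2}$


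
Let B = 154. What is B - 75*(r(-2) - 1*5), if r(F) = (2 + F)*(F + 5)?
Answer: 529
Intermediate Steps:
r(F) = (2 + F)*(5 + F)
B - 75*(r(-2) - 1*5) = 154 - 75*((10 + (-2)² + 7*(-2)) - 1*5) = 154 - 75*((10 + 4 - 14) - 5) = 154 - 75*(0 - 5) = 154 - 75*(-5) = 154 + 375 = 529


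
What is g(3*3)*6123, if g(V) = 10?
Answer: 61230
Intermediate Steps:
g(3*3)*6123 = 10*6123 = 61230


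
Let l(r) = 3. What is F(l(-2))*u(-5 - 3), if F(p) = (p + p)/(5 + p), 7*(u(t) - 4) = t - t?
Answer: 3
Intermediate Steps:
u(t) = 4 (u(t) = 4 + (t - t)/7 = 4 + (⅐)*0 = 4 + 0 = 4)
F(p) = 2*p/(5 + p) (F(p) = (2*p)/(5 + p) = 2*p/(5 + p))
F(l(-2))*u(-5 - 3) = (2*3/(5 + 3))*4 = (2*3/8)*4 = (2*3*(⅛))*4 = (¾)*4 = 3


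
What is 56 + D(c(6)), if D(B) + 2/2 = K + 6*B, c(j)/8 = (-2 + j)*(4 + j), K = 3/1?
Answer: 1978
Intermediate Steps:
K = 3 (K = 3*1 = 3)
c(j) = 8*(-2 + j)*(4 + j) (c(j) = 8*((-2 + j)*(4 + j)) = 8*(-2 + j)*(4 + j))
D(B) = 2 + 6*B (D(B) = -1 + (3 + 6*B) = 2 + 6*B)
56 + D(c(6)) = 56 + (2 + 6*(-64 + 8*6² + 16*6)) = 56 + (2 + 6*(-64 + 8*36 + 96)) = 56 + (2 + 6*(-64 + 288 + 96)) = 56 + (2 + 6*320) = 56 + (2 + 1920) = 56 + 1922 = 1978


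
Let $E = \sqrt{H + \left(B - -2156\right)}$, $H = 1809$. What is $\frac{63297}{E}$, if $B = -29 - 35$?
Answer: $\frac{63297 \sqrt{3901}}{3901} \approx 1013.4$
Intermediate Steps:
$B = -64$ ($B = -29 - 35 = -64$)
$E = \sqrt{3901}$ ($E = \sqrt{1809 - -2092} = \sqrt{1809 + \left(-64 + 2156\right)} = \sqrt{1809 + 2092} = \sqrt{3901} \approx 62.458$)
$\frac{63297}{E} = \frac{63297}{\sqrt{3901}} = 63297 \frac{\sqrt{3901}}{3901} = \frac{63297 \sqrt{3901}}{3901}$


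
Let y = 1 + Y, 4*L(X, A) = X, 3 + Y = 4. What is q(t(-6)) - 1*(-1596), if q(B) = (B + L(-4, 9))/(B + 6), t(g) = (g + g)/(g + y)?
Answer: 14366/9 ≈ 1596.2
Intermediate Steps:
Y = 1 (Y = -3 + 4 = 1)
L(X, A) = X/4
y = 2 (y = 1 + 1 = 2)
t(g) = 2*g/(2 + g) (t(g) = (g + g)/(g + 2) = (2*g)/(2 + g) = 2*g/(2 + g))
q(B) = (-1 + B)/(6 + B) (q(B) = (B + (¼)*(-4))/(B + 6) = (B - 1)/(6 + B) = (-1 + B)/(6 + B))
q(t(-6)) - 1*(-1596) = (-1 + 2*(-6)/(2 - 6))/(6 + 2*(-6)/(2 - 6)) - 1*(-1596) = (-1 + 2*(-6)/(-4))/(6 + 2*(-6)/(-4)) + 1596 = (-1 + 2*(-6)*(-¼))/(6 + 2*(-6)*(-¼)) + 1596 = (-1 + 3)/(6 + 3) + 1596 = 2/9 + 1596 = 14366/9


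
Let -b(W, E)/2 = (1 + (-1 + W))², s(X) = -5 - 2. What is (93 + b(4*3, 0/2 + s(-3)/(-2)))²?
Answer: 38025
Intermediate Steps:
s(X) = -7
b(W, E) = -2*W² (b(W, E) = -2*(1 + (-1 + W))² = -2*W²)
(93 + b(4*3, 0/2 + s(-3)/(-2)))² = (93 - 2*(4*3)²)² = (93 - 2*12²)² = (93 - 2*144)² = (93 - 288)² = (-195)² = 38025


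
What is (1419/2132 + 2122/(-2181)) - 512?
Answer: -2382173969/4649892 ≈ -512.31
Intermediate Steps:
(1419/2132 + 2122/(-2181)) - 512 = (1419*(1/2132) + 2122*(-1/2181)) - 512 = (1419/2132 - 2122/2181) - 512 = -1429265/4649892 - 512 = -2382173969/4649892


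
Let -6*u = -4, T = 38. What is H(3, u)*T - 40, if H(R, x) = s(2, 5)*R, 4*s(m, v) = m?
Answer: 17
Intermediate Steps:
s(m, v) = m/4
u = 2/3 (u = -1/6*(-4) = 2/3 ≈ 0.66667)
H(R, x) = R/2 (H(R, x) = ((1/4)*2)*R = R/2)
H(3, u)*T - 40 = ((1/2)*3)*38 - 40 = (3/2)*38 - 40 = 57 - 40 = 17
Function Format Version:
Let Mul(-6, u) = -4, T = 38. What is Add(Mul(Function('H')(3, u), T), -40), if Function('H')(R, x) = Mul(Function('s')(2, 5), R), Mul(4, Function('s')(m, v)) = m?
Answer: 17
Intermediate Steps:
Function('s')(m, v) = Mul(Rational(1, 4), m)
u = Rational(2, 3) (u = Mul(Rational(-1, 6), -4) = Rational(2, 3) ≈ 0.66667)
Function('H')(R, x) = Mul(Rational(1, 2), R) (Function('H')(R, x) = Mul(Mul(Rational(1, 4), 2), R) = Mul(Rational(1, 2), R))
Add(Mul(Function('H')(3, u), T), -40) = Add(Mul(Mul(Rational(1, 2), 3), 38), -40) = Add(Mul(Rational(3, 2), 38), -40) = Add(57, -40) = 17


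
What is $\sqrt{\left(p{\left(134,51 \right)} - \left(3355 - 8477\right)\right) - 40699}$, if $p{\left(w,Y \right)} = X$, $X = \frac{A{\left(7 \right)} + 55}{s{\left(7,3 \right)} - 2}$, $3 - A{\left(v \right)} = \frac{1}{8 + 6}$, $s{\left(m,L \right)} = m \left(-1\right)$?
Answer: $\frac{i \sqrt{62769182}}{42} \approx 188.64 i$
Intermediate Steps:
$s{\left(m,L \right)} = - m$
$A{\left(v \right)} = \frac{41}{14}$ ($A{\left(v \right)} = 3 - \frac{1}{8 + 6} = 3 - \frac{1}{14} = \frac{41}{14}$)
$X = - \frac{811}{126}$ ($X = \frac{\frac{41}{14} + 55}{\left(-1\right) 7 - 2} = \frac{811}{14 \left(-7 - 2\right)} = \frac{811}{14 \left(-9\right)} = \frac{811}{14} \left(- \frac{1}{9}\right) = - \frac{811}{126} \approx -6.4365$)
$p{\left(w,Y \right)} = - \frac{811}{126}$
$\sqrt{\left(p{\left(134,51 \right)} - \left(3355 - 8477\right)\right) - 40699} = \sqrt{\left(- \frac{811}{126} - \left(3355 - 8477\right)\right) - 40699} = \sqrt{\left(- \frac{811}{126} - -5122\right) - 40699} = \sqrt{\left(- \frac{811}{126} + 5122\right) - 40699} = \sqrt{\frac{644561}{126} - 40699} = \sqrt{- \frac{4483513}{126}} = \frac{i \sqrt{62769182}}{42}$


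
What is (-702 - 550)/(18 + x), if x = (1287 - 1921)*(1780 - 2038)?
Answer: -626/81795 ≈ -0.0076533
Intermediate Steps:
x = 163572 (x = -634*(-258) = 163572)
(-702 - 550)/(18 + x) = (-702 - 550)/(18 + 163572) = -1252/163590 = -1252*1/163590 = -626/81795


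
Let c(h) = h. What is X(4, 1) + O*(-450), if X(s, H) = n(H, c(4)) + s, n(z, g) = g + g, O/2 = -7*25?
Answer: 157512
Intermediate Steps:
O = -350 (O = 2*(-7*25) = 2*(-175) = -350)
n(z, g) = 2*g
X(s, H) = 8 + s (X(s, H) = 2*4 + s = 8 + s)
X(4, 1) + O*(-450) = (8 + 4) - 350*(-450) = 12 + 157500 = 157512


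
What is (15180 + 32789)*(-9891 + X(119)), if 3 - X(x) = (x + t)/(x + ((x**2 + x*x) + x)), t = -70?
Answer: -1935215621543/4080 ≈ -4.7432e+8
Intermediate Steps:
X(x) = 3 - (-70 + x)/(2*x + 2*x**2) (X(x) = 3 - (x - 70)/(x + ((x**2 + x*x) + x)) = 3 - (-70 + x)/(x + ((x**2 + x**2) + x)) = 3 - (-70 + x)/(x + (2*x**2 + x)) = 3 - (-70 + x)/(x + (x + 2*x**2)) = 3 - (-70 + x)/(2*x + 2*x**2))
(15180 + 32789)*(-9891 + X(119)) = (15180 + 32789)*(-9891 + (1/2)*(70 + 5*119 + 6*119**2)/(119*(1 + 119))) = 47969*(-9891 + (1/2)*(1/119)*(70 + 595 + 6*14161)/120) = 47969*(-9891 + (1/2)*(1/119)*(1/120)*(70 + 595 + 84966)) = 47969*(-9891 + (1/2)*(1/119)*(1/120)*85631) = 47969*(-9891 + 12233/4080) = 47969*(-40343047/4080) = -1935215621543/4080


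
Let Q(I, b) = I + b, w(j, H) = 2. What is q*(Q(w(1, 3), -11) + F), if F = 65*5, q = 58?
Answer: 18328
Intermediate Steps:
F = 325
q*(Q(w(1, 3), -11) + F) = 58*((2 - 11) + 325) = 58*(-9 + 325) = 58*316 = 18328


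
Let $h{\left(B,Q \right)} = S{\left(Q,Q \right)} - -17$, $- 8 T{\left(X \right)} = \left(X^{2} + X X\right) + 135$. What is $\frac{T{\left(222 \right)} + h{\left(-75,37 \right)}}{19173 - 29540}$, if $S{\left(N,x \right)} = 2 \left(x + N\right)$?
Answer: $\frac{97383}{82936} \approx 1.1742$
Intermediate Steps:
$T{\left(X \right)} = - \frac{135}{8} - \frac{X^{2}}{4}$ ($T{\left(X \right)} = - \frac{\left(X^{2} + X X\right) + 135}{8} = - \frac{\left(X^{2} + X^{2}\right) + 135}{8} = - \frac{2 X^{2} + 135}{8} = - \frac{135 + 2 X^{2}}{8} = - \frac{135}{8} - \frac{X^{2}}{4}$)
$S{\left(N,x \right)} = 2 N + 2 x$ ($S{\left(N,x \right)} = 2 \left(N + x\right) = 2 N + 2 x$)
$h{\left(B,Q \right)} = 17 + 4 Q$ ($h{\left(B,Q \right)} = \left(2 Q + 2 Q\right) - -17 = 4 Q + 17 = 17 + 4 Q$)
$\frac{T{\left(222 \right)} + h{\left(-75,37 \right)}}{19173 - 29540} = \frac{\left(- \frac{135}{8} - \frac{222^{2}}{4}\right) + \left(17 + 4 \cdot 37\right)}{19173 - 29540} = \frac{\left(- \frac{135}{8} - 12321\right) + \left(17 + 148\right)}{-10367} = \left(\left(- \frac{135}{8} - 12321\right) + 165\right) \left(- \frac{1}{10367}\right) = \left(- \frac{98703}{8} + 165\right) \left(- \frac{1}{10367}\right) = \left(- \frac{97383}{8}\right) \left(- \frac{1}{10367}\right) = \frac{97383}{82936}$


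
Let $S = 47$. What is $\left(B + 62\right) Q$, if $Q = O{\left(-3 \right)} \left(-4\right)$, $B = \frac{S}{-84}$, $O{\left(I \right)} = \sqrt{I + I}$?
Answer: $- \frac{5161 i \sqrt{6}}{21} \approx - 601.99 i$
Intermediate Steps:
$O{\left(I \right)} = \sqrt{2} \sqrt{I}$ ($O{\left(I \right)} = \sqrt{2 I} = \sqrt{2} \sqrt{I}$)
$B = - \frac{47}{84}$ ($B = \frac{47}{-84} = 47 \left(- \frac{1}{84}\right) = - \frac{47}{84} \approx -0.55952$)
$Q = - 4 i \sqrt{6}$ ($Q = \sqrt{2} \sqrt{-3} \left(-4\right) = \sqrt{2} i \sqrt{3} \left(-4\right) = i \sqrt{6} \left(-4\right) = - 4 i \sqrt{6} \approx - 9.798 i$)
$\left(B + 62\right) Q = \left(- \frac{47}{84} + 62\right) \left(- 4 i \sqrt{6}\right) = \frac{5161 \left(- 4 i \sqrt{6}\right)}{84} = - \frac{5161 i \sqrt{6}}{21}$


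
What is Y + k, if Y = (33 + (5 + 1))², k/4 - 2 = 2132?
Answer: 10057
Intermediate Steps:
k = 8536 (k = 8 + 4*2132 = 8 + 8528 = 8536)
Y = 1521 (Y = (33 + 6)² = 39² = 1521)
Y + k = 1521 + 8536 = 10057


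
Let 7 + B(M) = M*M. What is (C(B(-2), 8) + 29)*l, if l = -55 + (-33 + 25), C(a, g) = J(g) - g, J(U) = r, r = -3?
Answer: -1134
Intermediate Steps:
J(U) = -3
B(M) = -7 + M² (B(M) = -7 + M*M = -7 + M²)
C(a, g) = -3 - g
l = -63 (l = -55 - 8 = -63)
(C(B(-2), 8) + 29)*l = ((-3 - 1*8) + 29)*(-63) = ((-3 - 8) + 29)*(-63) = (-11 + 29)*(-63) = 18*(-63) = -1134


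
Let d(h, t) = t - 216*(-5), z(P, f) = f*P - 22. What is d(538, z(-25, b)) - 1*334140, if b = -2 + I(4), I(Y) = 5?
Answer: -333157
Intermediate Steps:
b = 3 (b = -2 + 5 = 3)
z(P, f) = -22 + P*f (z(P, f) = P*f - 22 = -22 + P*f)
d(h, t) = 1080 + t (d(h, t) = t + 1080 = 1080 + t)
d(538, z(-25, b)) - 1*334140 = (1080 + (-22 - 25*3)) - 1*334140 = (1080 + (-22 - 75)) - 334140 = (1080 - 97) - 334140 = 983 - 334140 = -333157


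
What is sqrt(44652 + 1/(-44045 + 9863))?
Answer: sqrt(644096347786)/3798 ≈ 211.31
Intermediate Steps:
sqrt(44652 + 1/(-44045 + 9863)) = sqrt(44652 + 1/(-34182)) = sqrt(44652 - 1/34182) = sqrt(1526294663/34182) = sqrt(644096347786)/3798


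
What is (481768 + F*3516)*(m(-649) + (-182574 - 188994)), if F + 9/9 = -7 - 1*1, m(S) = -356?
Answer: -167411918576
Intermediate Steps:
F = -9 (F = -1 + (-7 - 1*1) = -1 + (-7 - 1) = -1 - 8 = -9)
(481768 + F*3516)*(m(-649) + (-182574 - 188994)) = (481768 - 9*3516)*(-356 + (-182574 - 188994)) = (481768 - 31644)*(-356 - 371568) = 450124*(-371924) = -167411918576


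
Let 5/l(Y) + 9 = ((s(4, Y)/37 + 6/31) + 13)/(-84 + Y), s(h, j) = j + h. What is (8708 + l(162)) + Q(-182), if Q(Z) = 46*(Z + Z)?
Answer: -1261604854/156983 ≈ -8036.6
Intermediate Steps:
s(h, j) = h + j
l(Y) = 5/(-9 + (15257/1147 + Y/37)/(-84 + Y)) (l(Y) = 5/(-9 + (((4 + Y)/37 + 6/31) + 13)/(-84 + Y)) = 5/(-9 + (((4 + Y)*(1/37) + 6*(1/31)) + 13)/(-84 + Y)) = 5/(-9 + (((4/37 + Y/37) + 6/31) + 13)/(-84 + Y)) = 5/(-9 + ((346/1147 + Y/37) + 13)/(-84 + Y)) = 5/(-9 + (15257/1147 + Y/37)/(-84 + Y)))
Q(Z) = 92*Z (Q(Z) = 46*(2*Z) = 92*Z)
(8708 + l(162)) + Q(-182) = (8708 + 5735*(-84 + 162)/(882389 - 10292*162)) + 92*(-182) = (8708 + 5735*78/(882389 - 1667304)) - 16744 = (8708 + 5735*78/(-784915)) - 16744 = (8708 + 5735*(-1/784915)*78) - 16744 = (8708 - 89466/156983) - 16744 = 1366918498/156983 - 16744 = -1261604854/156983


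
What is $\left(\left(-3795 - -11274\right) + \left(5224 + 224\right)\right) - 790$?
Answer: $12137$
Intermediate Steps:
$\left(\left(-3795 - -11274\right) + \left(5224 + 224\right)\right) - 790 = \left(\left(-3795 + 11274\right) + 5448\right) - 790 = \left(7479 + 5448\right) - 790 = 12927 - 790 = 12137$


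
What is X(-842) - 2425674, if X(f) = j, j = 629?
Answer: -2425045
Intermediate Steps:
X(f) = 629
X(-842) - 2425674 = 629 - 2425674 = -2425045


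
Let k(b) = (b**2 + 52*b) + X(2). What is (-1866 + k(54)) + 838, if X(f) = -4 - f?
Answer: 4690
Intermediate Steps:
k(b) = -6 + b**2 + 52*b (k(b) = (b**2 + 52*b) + (-4 - 1*2) = (b**2 + 52*b) + (-4 - 2) = (b**2 + 52*b) - 6 = -6 + b**2 + 52*b)
(-1866 + k(54)) + 838 = (-1866 + (-6 + 54**2 + 52*54)) + 838 = (-1866 + (-6 + 2916 + 2808)) + 838 = (-1866 + 5718) + 838 = 3852 + 838 = 4690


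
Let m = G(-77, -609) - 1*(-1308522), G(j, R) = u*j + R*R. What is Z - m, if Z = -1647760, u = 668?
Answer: -3275727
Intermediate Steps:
G(j, R) = R² + 668*j (G(j, R) = 668*j + R*R = 668*j + R² = R² + 668*j)
m = 1627967 (m = ((-609)² + 668*(-77)) - 1*(-1308522) = (370881 - 51436) + 1308522 = 319445 + 1308522 = 1627967)
Z - m = -1647760 - 1*1627967 = -1647760 - 1627967 = -3275727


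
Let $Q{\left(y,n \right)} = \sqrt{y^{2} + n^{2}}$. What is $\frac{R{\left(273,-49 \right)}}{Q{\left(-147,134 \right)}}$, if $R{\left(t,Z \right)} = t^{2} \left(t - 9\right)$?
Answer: $\frac{19675656 \sqrt{39565}}{39565} \approx 98918.0$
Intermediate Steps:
$R{\left(t,Z \right)} = t^{2} \left(-9 + t\right)$
$Q{\left(y,n \right)} = \sqrt{n^{2} + y^{2}}$
$\frac{R{\left(273,-49 \right)}}{Q{\left(-147,134 \right)}} = \frac{273^{2} \left(-9 + 273\right)}{\sqrt{134^{2} + \left(-147\right)^{2}}} = \frac{74529 \cdot 264}{\sqrt{17956 + 21609}} = \frac{19675656}{\sqrt{39565}} = 19675656 \frac{\sqrt{39565}}{39565} = \frac{19675656 \sqrt{39565}}{39565}$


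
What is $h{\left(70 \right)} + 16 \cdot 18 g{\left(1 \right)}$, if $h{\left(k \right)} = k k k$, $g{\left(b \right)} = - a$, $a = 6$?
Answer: $341272$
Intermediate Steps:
$g{\left(b \right)} = -6$ ($g{\left(b \right)} = \left(-1\right) 6 = -6$)
$h{\left(k \right)} = k^{3}$ ($h{\left(k \right)} = k^{2} k = k^{3}$)
$h{\left(70 \right)} + 16 \cdot 18 g{\left(1 \right)} = 70^{3} + 16 \cdot 18 \left(-6\right) = 343000 + 288 \left(-6\right) = 343000 - 1728 = 341272$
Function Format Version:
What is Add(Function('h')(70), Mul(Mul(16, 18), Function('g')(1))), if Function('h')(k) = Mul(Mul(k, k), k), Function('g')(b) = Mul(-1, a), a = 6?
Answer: 341272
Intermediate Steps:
Function('g')(b) = -6 (Function('g')(b) = Mul(-1, 6) = -6)
Function('h')(k) = Pow(k, 3) (Function('h')(k) = Mul(Pow(k, 2), k) = Pow(k, 3))
Add(Function('h')(70), Mul(Mul(16, 18), Function('g')(1))) = Add(Pow(70, 3), Mul(Mul(16, 18), -6)) = Add(343000, Mul(288, -6)) = Add(343000, -1728) = 341272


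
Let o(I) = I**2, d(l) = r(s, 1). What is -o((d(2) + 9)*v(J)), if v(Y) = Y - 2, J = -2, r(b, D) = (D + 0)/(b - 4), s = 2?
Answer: -1156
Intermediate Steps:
r(b, D) = D/(-4 + b)
d(l) = -1/2 (d(l) = 1/(-4 + 2) = 1/(-2) = 1*(-1/2) = -1/2)
v(Y) = -2 + Y
-o((d(2) + 9)*v(J)) = -((-1/2 + 9)*(-2 - 2))**2 = -((17/2)*(-4))**2 = -1*(-34)**2 = -1*1156 = -1156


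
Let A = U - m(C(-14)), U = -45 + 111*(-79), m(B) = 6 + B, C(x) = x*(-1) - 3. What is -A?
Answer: 8831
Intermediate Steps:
C(x) = -3 - x (C(x) = -x - 3 = -3 - x)
U = -8814 (U = -45 - 8769 = -8814)
A = -8831 (A = -8814 - (6 + (-3 - 1*(-14))) = -8814 - (6 + (-3 + 14)) = -8814 - (6 + 11) = -8814 - 1*17 = -8814 - 17 = -8831)
-A = -1*(-8831) = 8831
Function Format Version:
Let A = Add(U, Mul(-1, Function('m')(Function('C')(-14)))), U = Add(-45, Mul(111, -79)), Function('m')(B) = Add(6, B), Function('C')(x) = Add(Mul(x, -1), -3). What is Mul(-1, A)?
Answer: 8831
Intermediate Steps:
Function('C')(x) = Add(-3, Mul(-1, x)) (Function('C')(x) = Add(Mul(-1, x), -3) = Add(-3, Mul(-1, x)))
U = -8814 (U = Add(-45, -8769) = -8814)
A = -8831 (A = Add(-8814, Mul(-1, Add(6, Add(-3, Mul(-1, -14))))) = Add(-8814, Mul(-1, Add(6, Add(-3, 14)))) = Add(-8814, Mul(-1, Add(6, 11))) = Add(-8814, Mul(-1, 17)) = Add(-8814, -17) = -8831)
Mul(-1, A) = Mul(-1, -8831) = 8831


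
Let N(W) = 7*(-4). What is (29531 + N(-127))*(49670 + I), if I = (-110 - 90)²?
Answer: 2645534010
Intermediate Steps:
N(W) = -28
I = 40000 (I = (-200)² = 40000)
(29531 + N(-127))*(49670 + I) = (29531 - 28)*(49670 + 40000) = 29503*89670 = 2645534010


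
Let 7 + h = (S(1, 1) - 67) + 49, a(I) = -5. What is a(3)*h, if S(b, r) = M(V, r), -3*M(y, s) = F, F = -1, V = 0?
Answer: 370/3 ≈ 123.33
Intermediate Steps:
M(y, s) = ⅓ (M(y, s) = -⅓*(-1) = ⅓)
S(b, r) = ⅓
h = -74/3 (h = -7 + ((⅓ - 67) + 49) = -7 + (-200/3 + 49) = -7 - 53/3 = -74/3 ≈ -24.667)
a(3)*h = -5*(-74/3) = 370/3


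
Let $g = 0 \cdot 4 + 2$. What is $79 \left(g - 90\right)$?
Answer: $-6952$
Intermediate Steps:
$g = 2$ ($g = 0 + 2 = 2$)
$79 \left(g - 90\right) = 79 \left(2 - 90\right) = 79 \left(-88\right) = -6952$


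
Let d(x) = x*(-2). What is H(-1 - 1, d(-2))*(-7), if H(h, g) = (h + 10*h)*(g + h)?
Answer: 308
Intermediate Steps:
d(x) = -2*x
H(h, g) = 11*h*(g + h) (H(h, g) = (11*h)*(g + h) = 11*h*(g + h))
H(-1 - 1, d(-2))*(-7) = (11*(-1 - 1)*(-2*(-2) + (-1 - 1)))*(-7) = (11*(-2)*(4 - 2))*(-7) = (11*(-2)*2)*(-7) = -44*(-7) = 308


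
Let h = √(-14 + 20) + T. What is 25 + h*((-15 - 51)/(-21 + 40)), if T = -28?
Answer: 2323/19 - 66*√6/19 ≈ 113.75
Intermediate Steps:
h = -28 + √6 (h = √(-14 + 20) - 28 = √6 - 28 = -28 + √6 ≈ -25.551)
25 + h*((-15 - 51)/(-21 + 40)) = 25 + (-28 + √6)*((-15 - 51)/(-21 + 40)) = 25 + (-28 + √6)*(-66/19) = 25 + (1848/19 - 66*√6/19) = 2323/19 - 66*√6/19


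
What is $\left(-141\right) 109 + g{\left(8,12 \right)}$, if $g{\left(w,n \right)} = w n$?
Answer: $-15273$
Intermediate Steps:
$g{\left(w,n \right)} = n w$
$\left(-141\right) 109 + g{\left(8,12 \right)} = \left(-141\right) 109 + 12 \cdot 8 = -15369 + 96 = -15273$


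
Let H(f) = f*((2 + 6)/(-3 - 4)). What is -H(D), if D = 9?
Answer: 72/7 ≈ 10.286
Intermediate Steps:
H(f) = -8*f/7 (H(f) = f*(8/(-7)) = f*(8*(-⅐)) = f*(-8/7) = -8*f/7)
-H(D) = -(-8)*9/7 = -1*(-72/7) = 72/7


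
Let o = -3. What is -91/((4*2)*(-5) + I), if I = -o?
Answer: 91/37 ≈ 2.4595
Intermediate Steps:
I = 3 (I = -1*(-3) = 3)
-91/((4*2)*(-5) + I) = -91/((4*2)*(-5) + 3) = -91/(8*(-5) + 3) = -91/(-40 + 3) = -91/(-37) = -91*(-1/37) = 91/37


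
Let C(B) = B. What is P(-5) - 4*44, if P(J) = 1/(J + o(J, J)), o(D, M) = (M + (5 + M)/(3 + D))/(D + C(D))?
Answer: -1586/9 ≈ -176.22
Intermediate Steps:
o(D, M) = (M + (5 + M)/(3 + D))/(2*D) (o(D, M) = (M + (5 + M)/(3 + D))/(D + D) = (M + (5 + M)/(3 + D))/((2*D)) = (M + (5 + M)/(3 + D))*(1/(2*D)) = (M + (5 + M)/(3 + D))/(2*D))
P(J) = 1/(J + (5 + J**2 + 4*J)/(2*J*(3 + J))) (P(J) = 1/(J + (5 + 4*J + J*J)/(2*J*(3 + J))) = 1/(J + (5 + 4*J + J**2)/(2*J*(3 + J))) = 1/(J + (5 + J**2 + 4*J)/(2*J*(3 + J))))
P(-5) - 4*44 = 2*(-5)*(3 - 5)/(5 + 2*(-5)**3 + 4*(-5) + 7*(-5)**2) - 4*44 = 2*(-5)*(-2)/(5 + 2*(-125) - 20 + 7*25) - 176 = 2*(-5)*(-2)/(5 - 250 - 20 + 175) - 176 = 2*(-5)*(-2)/(-90) - 176 = 2*(-5)*(-1/90)*(-2) - 176 = -2/9 - 176 = -1586/9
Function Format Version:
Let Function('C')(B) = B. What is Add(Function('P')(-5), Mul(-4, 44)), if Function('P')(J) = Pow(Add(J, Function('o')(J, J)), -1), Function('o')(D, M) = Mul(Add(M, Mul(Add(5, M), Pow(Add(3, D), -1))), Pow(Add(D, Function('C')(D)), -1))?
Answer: Rational(-1586, 9) ≈ -176.22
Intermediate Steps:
Function('o')(D, M) = Mul(Rational(1, 2), Pow(D, -1), Add(M, Mul(Pow(Add(3, D), -1), Add(5, M)))) (Function('o')(D, M) = Mul(Add(M, Mul(Add(5, M), Pow(Add(3, D), -1))), Pow(Add(D, D), -1)) = Mul(Add(M, Mul(Pow(Add(3, D), -1), Add(5, M))), Pow(Mul(2, D), -1)) = Mul(Add(M, Mul(Pow(Add(3, D), -1), Add(5, M))), Mul(Rational(1, 2), Pow(D, -1))) = Mul(Rational(1, 2), Pow(D, -1), Add(M, Mul(Pow(Add(3, D), -1), Add(5, M)))))
Function('P')(J) = Pow(Add(J, Mul(Rational(1, 2), Pow(J, -1), Pow(Add(3, J), -1), Add(5, Pow(J, 2), Mul(4, J)))), -1) (Function('P')(J) = Pow(Add(J, Mul(Rational(1, 2), Pow(J, -1), Pow(Add(3, J), -1), Add(5, Mul(4, J), Mul(J, J)))), -1) = Pow(Add(J, Mul(Rational(1, 2), Pow(J, -1), Pow(Add(3, J), -1), Add(5, Mul(4, J), Pow(J, 2)))), -1) = Pow(Add(J, Mul(Rational(1, 2), Pow(J, -1), Pow(Add(3, J), -1), Add(5, Pow(J, 2), Mul(4, J)))), -1))
Add(Function('P')(-5), Mul(-4, 44)) = Add(Mul(2, -5, Pow(Add(5, Mul(2, Pow(-5, 3)), Mul(4, -5), Mul(7, Pow(-5, 2))), -1), Add(3, -5)), Mul(-4, 44)) = Add(Mul(2, -5, Pow(Add(5, Mul(2, -125), -20, Mul(7, 25)), -1), -2), -176) = Add(Mul(2, -5, Pow(Add(5, -250, -20, 175), -1), -2), -176) = Add(Mul(2, -5, Pow(-90, -1), -2), -176) = Add(Mul(2, -5, Rational(-1, 90), -2), -176) = Add(Rational(-2, 9), -176) = Rational(-1586, 9)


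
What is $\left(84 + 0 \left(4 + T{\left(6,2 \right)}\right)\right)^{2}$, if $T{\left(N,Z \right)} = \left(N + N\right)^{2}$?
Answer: $7056$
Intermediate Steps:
$T{\left(N,Z \right)} = 4 N^{2}$ ($T{\left(N,Z \right)} = \left(2 N\right)^{2} = 4 N^{2}$)
$\left(84 + 0 \left(4 + T{\left(6,2 \right)}\right)\right)^{2} = \left(84 + 0 \left(4 + 4 \cdot 6^{2}\right)\right)^{2} = \left(84 + 0 \left(4 + 4 \cdot 36\right)\right)^{2} = \left(84 + 0 \left(4 + 144\right)\right)^{2} = \left(84 + 0 \cdot 148\right)^{2} = \left(84 + 0\right)^{2} = 84^{2} = 7056$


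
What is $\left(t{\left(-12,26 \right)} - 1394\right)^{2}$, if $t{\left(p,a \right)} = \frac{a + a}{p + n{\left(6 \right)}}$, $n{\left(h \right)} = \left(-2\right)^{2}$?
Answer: $\frac{7845601}{4} \approx 1.9614 \cdot 10^{6}$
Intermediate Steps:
$n{\left(h \right)} = 4$
$t{\left(p,a \right)} = \frac{2 a}{4 + p}$ ($t{\left(p,a \right)} = \frac{a + a}{p + 4} = \frac{2 a}{4 + p}$)
$\left(t{\left(-12,26 \right)} - 1394\right)^{2} = \left(2 \cdot 26 \frac{1}{4 - 12} - 1394\right)^{2} = \left(2 \cdot 26 \frac{1}{-8} - 1394\right)^{2} = \left(2 \cdot 26 \left(- \frac{1}{8}\right) - 1394\right)^{2} = \left(- \frac{13}{2} - 1394\right)^{2} = \left(- \frac{2801}{2}\right)^{2} = \frac{7845601}{4}$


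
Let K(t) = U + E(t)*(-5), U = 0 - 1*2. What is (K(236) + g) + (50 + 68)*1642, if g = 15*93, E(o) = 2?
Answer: 195139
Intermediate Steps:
U = -2 (U = 0 - 2 = -2)
K(t) = -12 (K(t) = -2 + 2*(-5) = -2 - 10 = -12)
g = 1395
(K(236) + g) + (50 + 68)*1642 = (-12 + 1395) + (50 + 68)*1642 = 1383 + 118*1642 = 1383 + 193756 = 195139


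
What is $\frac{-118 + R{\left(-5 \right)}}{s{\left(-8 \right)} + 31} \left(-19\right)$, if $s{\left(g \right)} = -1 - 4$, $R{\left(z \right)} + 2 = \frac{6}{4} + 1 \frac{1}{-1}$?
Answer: $\frac{4541}{52} \approx 87.327$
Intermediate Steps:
$R{\left(z \right)} = - \frac{3}{2}$ ($R{\left(z \right)} = -2 + \left(\frac{6}{4} + 1 \frac{1}{-1}\right) = -2 + \left(6 \cdot \frac{1}{4} + 1 \left(-1\right)\right) = -2 + \left(\frac{3}{2} - 1\right) = -2 + \frac{1}{2} = - \frac{3}{2}$)
$s{\left(g \right)} = -5$ ($s{\left(g \right)} = -1 - 4 = -5$)
$\frac{-118 + R{\left(-5 \right)}}{s{\left(-8 \right)} + 31} \left(-19\right) = \frac{-118 - \frac{3}{2}}{-5 + 31} \left(-19\right) = - \frac{239}{2 \cdot 26} \left(-19\right) = \left(- \frac{239}{2}\right) \frac{1}{26} \left(-19\right) = \left(- \frac{239}{52}\right) \left(-19\right) = \frac{4541}{52}$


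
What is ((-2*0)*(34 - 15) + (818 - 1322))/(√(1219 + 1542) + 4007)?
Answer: -84147/668887 + 21*√2761/668887 ≈ -0.12415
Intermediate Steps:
((-2*0)*(34 - 15) + (818 - 1322))/(√(1219 + 1542) + 4007) = (0*19 - 504)/(√2761 + 4007) = (0 - 504)/(4007 + √2761) = -504/(4007 + √2761)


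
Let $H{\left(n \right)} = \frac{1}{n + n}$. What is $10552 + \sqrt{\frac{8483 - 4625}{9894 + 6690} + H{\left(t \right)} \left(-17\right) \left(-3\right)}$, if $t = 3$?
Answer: $10552 + \frac{\sqrt{16678667}}{1382} \approx 10555.0$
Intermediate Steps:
$H{\left(n \right)} = \frac{1}{2 n}$
$10552 + \sqrt{\frac{8483 - 4625}{9894 + 6690} + H{\left(t \right)} \left(-17\right) \left(-3\right)} = 10552 + \sqrt{\frac{8483 - 4625}{9894 + 6690} + \frac{1}{2 \cdot 3} \left(-17\right) \left(-3\right)} = 10552 + \sqrt{\frac{3858}{16584} + \frac{1}{2} \cdot \frac{1}{3} \left(-17\right) \left(-3\right)} = 10552 + \sqrt{3858 \cdot \frac{1}{16584} + \frac{1}{6} \left(-17\right) \left(-3\right)} = 10552 + \sqrt{\frac{643}{2764} - - \frac{17}{2}} = 10552 + \sqrt{\frac{643}{2764} + \frac{17}{2}} = 10552 + \sqrt{\frac{24137}{2764}} = 10552 + \frac{\sqrt{16678667}}{1382}$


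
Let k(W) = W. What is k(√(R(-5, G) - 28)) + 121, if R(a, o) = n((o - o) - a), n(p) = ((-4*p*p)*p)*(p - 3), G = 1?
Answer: 121 + 2*I*√257 ≈ 121.0 + 32.062*I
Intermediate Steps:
n(p) = -4*p³*(-3 + p) (n(p) = ((-4*p²)*p)*(-3 + p) = (-4*p³)*(-3 + p) = -4*p³*(-3 + p))
R(a, o) = -4*a³*(3 + a) (R(a, o) = 4*((o - o) - a)³*(3 - ((o - o) - a)) = 4*(0 - a)³*(3 - (0 - a)) = 4*(-a)³*(3 - (-1)*a) = 4*(-a³)*(3 + a) = -4*a³*(3 + a))
k(√(R(-5, G) - 28)) + 121 = √(4*(-5)³*(-3 - 1*(-5)) - 28) + 121 = √(4*(-125)*(-3 + 5) - 28) + 121 = √(4*(-125)*2 - 28) + 121 = √(-1000 - 28) + 121 = √(-1028) + 121 = 2*I*√257 + 121 = 121 + 2*I*√257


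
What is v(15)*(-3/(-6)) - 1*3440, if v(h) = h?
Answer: -6865/2 ≈ -3432.5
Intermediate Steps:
v(15)*(-3/(-6)) - 1*3440 = 15*(-3/(-6)) - 1*3440 = 15*(-3*(-1/6)) - 3440 = 15*(1/2) - 3440 = 15/2 - 3440 = -6865/2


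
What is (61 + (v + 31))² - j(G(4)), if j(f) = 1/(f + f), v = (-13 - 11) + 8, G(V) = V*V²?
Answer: 739327/128 ≈ 5776.0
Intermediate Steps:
G(V) = V³
v = -16 (v = -24 + 8 = -16)
j(f) = 1/(2*f)
(61 + (v + 31))² - j(G(4)) = (61 + (-16 + 31))² - 1/(2*(4³)) = (61 + 15)² - 1/(2*64) = 76² - 1/(2*64) = 5776 - 1*1/128 = 5776 - 1/128 = 739327/128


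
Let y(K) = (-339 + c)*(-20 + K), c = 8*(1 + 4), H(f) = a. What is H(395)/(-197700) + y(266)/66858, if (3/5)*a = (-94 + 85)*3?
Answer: -161540191/146864740 ≈ -1.0999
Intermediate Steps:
a = -45 (a = 5*((-94 + 85)*3)/3 = 5*(-9*3)/3 = (5/3)*(-27) = -45)
H(f) = -45
c = 40 (c = 8*5 = 40)
y(K) = 5980 - 299*K (y(K) = (-339 + 40)*(-20 + K) = -299*(-20 + K) = 5980 - 299*K)
H(395)/(-197700) + y(266)/66858 = -45/(-197700) + (5980 - 299*266)/66858 = -45*(-1/197700) + (5980 - 79534)*(1/66858) = 3/13180 - 73554*1/66858 = 3/13180 - 12259/11143 = -161540191/146864740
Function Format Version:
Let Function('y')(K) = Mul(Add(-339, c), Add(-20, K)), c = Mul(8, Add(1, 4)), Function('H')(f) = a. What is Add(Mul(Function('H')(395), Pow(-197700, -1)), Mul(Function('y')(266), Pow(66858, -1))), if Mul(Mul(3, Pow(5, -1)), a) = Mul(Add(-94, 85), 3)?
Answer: Rational(-161540191, 146864740) ≈ -1.0999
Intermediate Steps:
a = -45 (a = Mul(Rational(5, 3), Mul(Add(-94, 85), 3)) = Mul(Rational(5, 3), Mul(-9, 3)) = Mul(Rational(5, 3), -27) = -45)
Function('H')(f) = -45
c = 40 (c = Mul(8, 5) = 40)
Function('y')(K) = Add(5980, Mul(-299, K)) (Function('y')(K) = Mul(Add(-339, 40), Add(-20, K)) = Mul(-299, Add(-20, K)) = Add(5980, Mul(-299, K)))
Add(Mul(Function('H')(395), Pow(-197700, -1)), Mul(Function('y')(266), Pow(66858, -1))) = Add(Mul(-45, Pow(-197700, -1)), Mul(Add(5980, Mul(-299, 266)), Pow(66858, -1))) = Add(Mul(-45, Rational(-1, 197700)), Mul(Add(5980, -79534), Rational(1, 66858))) = Add(Rational(3, 13180), Mul(-73554, Rational(1, 66858))) = Add(Rational(3, 13180), Rational(-12259, 11143)) = Rational(-161540191, 146864740)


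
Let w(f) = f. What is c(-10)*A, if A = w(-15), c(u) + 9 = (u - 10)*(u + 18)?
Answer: 2535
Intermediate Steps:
c(u) = -9 + (-10 + u)*(18 + u) (c(u) = -9 + (u - 10)*(u + 18) = -9 + (-10 + u)*(18 + u))
A = -15
c(-10)*A = (-189 + (-10)**2 + 8*(-10))*(-15) = (-189 + 100 - 80)*(-15) = -169*(-15) = 2535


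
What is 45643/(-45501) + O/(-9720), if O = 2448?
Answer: -2569613/2047545 ≈ -1.2550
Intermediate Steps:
45643/(-45501) + O/(-9720) = 45643/(-45501) + 2448/(-9720) = 45643*(-1/45501) + 2448*(-1/9720) = -45643/45501 - 34/135 = -2569613/2047545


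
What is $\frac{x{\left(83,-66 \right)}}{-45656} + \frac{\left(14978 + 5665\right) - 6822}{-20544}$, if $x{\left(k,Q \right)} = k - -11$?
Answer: $- \frac{26372613}{39081536} \approx -0.67481$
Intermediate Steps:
$x{\left(k,Q \right)} = 11 + k$ ($x{\left(k,Q \right)} = k + 11 = 11 + k$)
$\frac{x{\left(83,-66 \right)}}{-45656} + \frac{\left(14978 + 5665\right) - 6822}{-20544} = \frac{11 + 83}{-45656} + \frac{\left(14978 + 5665\right) - 6822}{-20544} = 94 \left(- \frac{1}{45656}\right) + \left(20643 - 6822\right) \left(- \frac{1}{20544}\right) = - \frac{47}{22828} + 13821 \left(- \frac{1}{20544}\right) = - \frac{47}{22828} - \frac{4607}{6848} = - \frac{26372613}{39081536}$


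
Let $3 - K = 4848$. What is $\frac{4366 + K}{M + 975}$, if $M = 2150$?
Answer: $- \frac{479}{3125} \approx -0.15328$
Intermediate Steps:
$K = -4845$ ($K = 3 - 4848 = -4845$)
$\frac{4366 + K}{M + 975} = \frac{4366 - 4845}{2150 + 975} = - \frac{479}{3125}$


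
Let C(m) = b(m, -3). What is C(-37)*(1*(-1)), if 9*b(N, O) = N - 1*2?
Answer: 13/3 ≈ 4.3333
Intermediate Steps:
b(N, O) = -2/9 + N/9 (b(N, O) = (N - 1*2)/9 = (N - 2)/9 = (-2 + N)/9 = -2/9 + N/9)
C(m) = -2/9 + m/9
C(-37)*(1*(-1)) = (-2/9 + (⅑)*(-37))*(1*(-1)) = (-2/9 - 37/9)*(-1) = -13/3*(-1) = 13/3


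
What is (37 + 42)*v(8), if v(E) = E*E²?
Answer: 40448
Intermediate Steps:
v(E) = E³
(37 + 42)*v(8) = (37 + 42)*8³ = 79*512 = 40448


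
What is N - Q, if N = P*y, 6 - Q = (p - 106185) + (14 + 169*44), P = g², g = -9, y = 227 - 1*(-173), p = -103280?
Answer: -169621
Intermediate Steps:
y = 400 (y = 227 + 173 = 400)
P = 81 (P = (-9)² = 81)
Q = 202021 (Q = 6 - ((-103280 - 106185) + (14 + 169*44)) = 6 - (-209465 + (14 + 7436)) = 6 - (-209465 + 7450) = 6 - 1*(-202015) = 6 + 202015 = 202021)
N = 32400 (N = 81*400 = 32400)
N - Q = 32400 - 1*202021 = 32400 - 202021 = -169621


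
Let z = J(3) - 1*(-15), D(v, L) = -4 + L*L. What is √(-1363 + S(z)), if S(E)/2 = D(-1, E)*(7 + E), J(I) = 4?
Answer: √17201 ≈ 131.15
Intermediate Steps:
D(v, L) = -4 + L²
z = 19 (z = 4 - 1*(-15) = 4 + 15 = 19)
S(E) = 2*(-4 + E²)*(7 + E) (S(E) = 2*((-4 + E²)*(7 + E)) = 2*(-4 + E²)*(7 + E))
√(-1363 + S(z)) = √(-1363 + 2*(-4 + 19²)*(7 + 19)) = √(-1363 + 2*(-4 + 361)*26) = √(-1363 + 2*357*26) = √(-1363 + 18564) = √17201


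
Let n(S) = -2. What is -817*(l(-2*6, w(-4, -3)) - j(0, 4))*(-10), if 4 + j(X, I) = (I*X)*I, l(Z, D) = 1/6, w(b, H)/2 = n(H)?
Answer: 102125/3 ≈ 34042.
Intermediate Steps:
w(b, H) = -4 (w(b, H) = 2*(-2) = -4)
l(Z, D) = ⅙
j(X, I) = -4 + X*I² (j(X, I) = -4 + (I*X)*I = -4 + X*I²)
-817*(l(-2*6, w(-4, -3)) - j(0, 4))*(-10) = -817*(⅙ - (-4 + 0*4²))*(-10) = -817*(⅙ - (-4 + 0*16))*(-10) = -817*(⅙ - (-4 + 0))*(-10) = -817*(⅙ - 1*(-4))*(-10) = -817*(⅙ + 4)*(-10) = -20425*(-10)/6 = -817*(-125/3) = 102125/3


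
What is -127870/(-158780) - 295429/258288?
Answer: -694046503/2050548432 ≈ -0.33847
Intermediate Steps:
-127870/(-158780) - 295429/258288 = -127870*(-1/158780) - 295429*1/258288 = 12787/15878 - 295429/258288 = -694046503/2050548432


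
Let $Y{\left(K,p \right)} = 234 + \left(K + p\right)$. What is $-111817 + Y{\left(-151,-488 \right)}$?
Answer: $-112222$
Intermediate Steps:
$Y{\left(K,p \right)} = 234 + K + p$
$-111817 + Y{\left(-151,-488 \right)} = -111817 - 405 = -112222$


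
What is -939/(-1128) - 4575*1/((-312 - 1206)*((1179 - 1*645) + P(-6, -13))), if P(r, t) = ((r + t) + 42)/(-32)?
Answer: 272106937/324671864 ≈ 0.83810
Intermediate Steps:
P(r, t) = -21/16 - r/32 - t/32 (P(r, t) = (42 + r + t)*(-1/32) = -21/16 - r/32 - t/32)
-939/(-1128) - 4575*1/((-312 - 1206)*((1179 - 1*645) + P(-6, -13))) = -939/(-1128) - 4575*1/((-312 - 1206)*((1179 - 1*645) + (-21/16 - 1/32*(-6) - 1/32*(-13)))) = -939*(-1/1128) - 4575*(-1/(1518*((1179 - 645) + (-21/16 + 3/16 + 13/32)))) = 313/376 - 4575*(-1/(1518*(534 - 23/32))) = 313/376 - 4575/((17065/32)*(-1518)) = 313/376 - 4575/(-12952335/16) = 313/376 - 4575*(-16/12952335) = 313/376 + 4880/863489 = 272106937/324671864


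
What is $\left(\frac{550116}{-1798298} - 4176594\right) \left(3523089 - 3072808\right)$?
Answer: $- \frac{1690976529050591484}{899149} \approx -1.8806 \cdot 10^{12}$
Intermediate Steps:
$\left(\frac{550116}{-1798298} - 4176594\right) \left(3523089 - 3072808\right) = \left(550116 \left(- \frac{1}{1798298}\right) - 4176594\right) 450281 = \left(- \frac{275058}{899149} - 4176594\right) 450281 = \left(- \frac{3755380593564}{899149}\right) 450281 = - \frac{1690976529050591484}{899149}$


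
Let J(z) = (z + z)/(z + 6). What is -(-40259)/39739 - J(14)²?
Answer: -940736/993475 ≈ -0.94691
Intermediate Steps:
J(z) = 2*z/(6 + z) (J(z) = (2*z)/(6 + z) = 2*z/(6 + z))
-(-40259)/39739 - J(14)² = -(-40259)/39739 - (2*14/(6 + 14))² = -(-40259)/39739 - (2*14/20)² = -1*(-40259/39739) - (2*14*(1/20))² = 40259/39739 - (7/5)² = 40259/39739 - 1*49/25 = 40259/39739 - 49/25 = -940736/993475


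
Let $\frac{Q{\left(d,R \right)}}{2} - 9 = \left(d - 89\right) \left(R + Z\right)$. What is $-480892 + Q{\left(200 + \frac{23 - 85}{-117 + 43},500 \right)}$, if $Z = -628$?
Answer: $- \frac{18851666}{37} \approx -5.095 \cdot 10^{5}$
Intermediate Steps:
$Q{\left(d,R \right)} = 18 + 2 \left(-628 + R\right) \left(-89 + d\right)$ ($Q{\left(d,R \right)} = 18 + 2 \left(d - 89\right) \left(R - 628\right) = 18 + 2 \left(-89 + d\right) \left(-628 + R\right) = 18 + 2 \left(-628 + R\right) \left(-89 + d\right)$)
$-480892 + Q{\left(200 + \frac{23 - 85}{-117 + 43},500 \right)} = -480892 + \left(111802 - 1256 \left(200 + \frac{23 - 85}{-117 + 43}\right) - 89000 + 2 \cdot 500 \left(200 + \frac{23 - 85}{-117 + 43}\right)\right) = -480892 + \left(111802 - 1256 \left(200 - \frac{62}{-74}\right) - 89000 + 2 \cdot 500 \left(200 - \frac{62}{-74}\right)\right) = -480892 + \left(111802 - 1256 \left(200 - - \frac{31}{37}\right) - 89000 + 2 \cdot 500 \left(200 - - \frac{31}{37}\right)\right) = -480892 + \left(111802 - 1256 \left(200 + \frac{31}{37}\right) - 89000 + 2 \cdot 500 \left(200 + \frac{31}{37}\right)\right) = -480892 + \left(111802 - \frac{9333336}{37} - 89000 + 2 \cdot 500 \cdot \frac{7431}{37}\right) = -480892 + \left(111802 - \frac{9333336}{37} - 89000 + \frac{7431000}{37}\right) = -480892 - \frac{1058662}{37} = - \frac{18851666}{37}$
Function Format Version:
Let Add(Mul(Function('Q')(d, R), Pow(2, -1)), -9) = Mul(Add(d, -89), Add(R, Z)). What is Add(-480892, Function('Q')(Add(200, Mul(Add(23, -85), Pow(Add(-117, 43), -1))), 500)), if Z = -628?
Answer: Rational(-18851666, 37) ≈ -5.0950e+5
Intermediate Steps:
Function('Q')(d, R) = Add(18, Mul(2, Add(-628, R), Add(-89, d))) (Function('Q')(d, R) = Add(18, Mul(2, Mul(Add(d, -89), Add(R, -628)))) = Add(18, Mul(2, Mul(Add(-89, d), Add(-628, R)))) = Add(18, Mul(2, Mul(Add(-628, R), Add(-89, d)))) = Add(18, Mul(2, Add(-628, R), Add(-89, d))))
Add(-480892, Function('Q')(Add(200, Mul(Add(23, -85), Pow(Add(-117, 43), -1))), 500)) = Add(-480892, Add(111802, Mul(-1256, Add(200, Mul(Add(23, -85), Pow(Add(-117, 43), -1)))), Mul(-178, 500), Mul(2, 500, Add(200, Mul(Add(23, -85), Pow(Add(-117, 43), -1)))))) = Add(-480892, Add(111802, Mul(-1256, Add(200, Mul(-62, Pow(-74, -1)))), -89000, Mul(2, 500, Add(200, Mul(-62, Pow(-74, -1)))))) = Add(-480892, Add(111802, Mul(-1256, Add(200, Mul(-62, Rational(-1, 74)))), -89000, Mul(2, 500, Add(200, Mul(-62, Rational(-1, 74)))))) = Add(-480892, Add(111802, Mul(-1256, Add(200, Rational(31, 37))), -89000, Mul(2, 500, Add(200, Rational(31, 37))))) = Add(-480892, Add(111802, Mul(-1256, Rational(7431, 37)), -89000, Mul(2, 500, Rational(7431, 37)))) = Add(-480892, Add(111802, Rational(-9333336, 37), -89000, Rational(7431000, 37))) = Add(-480892, Rational(-1058662, 37)) = Rational(-18851666, 37)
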